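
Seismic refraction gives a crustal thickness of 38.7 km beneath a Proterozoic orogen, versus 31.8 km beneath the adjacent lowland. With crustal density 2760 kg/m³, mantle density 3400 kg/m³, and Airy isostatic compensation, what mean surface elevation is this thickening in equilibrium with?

1.3 km

Excess crust Δ = 38.7 km − 31.8 km = 6.9 km, split between elevation h and root r with h + r = Δ.
Airy balance ρ_c h = (ρ_m − ρ_c) r gives r = h ρ_c/(ρ_m − ρ_c), so h (1 + ρ_c/(ρ_m − ρ_c)) = Δ, i.e. h = Δ (ρ_m − ρ_c)/ρ_m.
h = 6.9 km × 640/3400 = 1.3 km.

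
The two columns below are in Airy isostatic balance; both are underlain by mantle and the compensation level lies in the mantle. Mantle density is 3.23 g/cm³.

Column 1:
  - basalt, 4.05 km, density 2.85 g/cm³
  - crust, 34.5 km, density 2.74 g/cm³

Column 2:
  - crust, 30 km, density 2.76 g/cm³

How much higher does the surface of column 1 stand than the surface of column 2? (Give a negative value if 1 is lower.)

1.34 km

For any compensation level in the mantle, the mantle terms cancel and isostasy reduces to e = (Σt_1 − Σt_2) − (Σ(ρt)_1 − Σ(ρt)_2) / ρ_m.
Σt_1 = 38.55 km; Σt_2 = 30 km; Σ(ρt)_1 = 106.0725; Σ(ρt)_2 = 82.8 (in km·g/cm³).
e = (38.55 − 30) − (106.0725 − 82.8) / 3.23 = 1.34 km.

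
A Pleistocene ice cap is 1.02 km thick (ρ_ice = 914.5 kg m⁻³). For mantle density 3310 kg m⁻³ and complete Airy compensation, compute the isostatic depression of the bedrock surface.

0.282 km

Equating mass per unit area of the two columns: the ice load ρ_ice t is balanced by mantle displaced below, ρ_m s.
s = t ρ_ice / ρ_m = 1.02 km × 914.5/3310 = 0.282 km.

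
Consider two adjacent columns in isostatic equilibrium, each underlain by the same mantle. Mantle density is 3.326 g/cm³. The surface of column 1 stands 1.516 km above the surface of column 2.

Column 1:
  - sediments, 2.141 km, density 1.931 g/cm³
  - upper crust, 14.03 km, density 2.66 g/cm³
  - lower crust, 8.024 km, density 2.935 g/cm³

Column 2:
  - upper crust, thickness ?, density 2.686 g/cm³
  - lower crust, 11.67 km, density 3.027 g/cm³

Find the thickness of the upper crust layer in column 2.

10.8 km

Take the compensation level at the base of the deeper column (depth z_c below the surface of column 1) and equate Σ ρ_i t_i down to z_c; mantle fills any gap and the z_c terms cancel.
Column 1: 2.141×1.931 + 14.03×2.66 + 8.024×2.935 + (z_c − 24.195)×3.326
Column 2: 1.516×0 + x×2.686 + 11.67×3.027 + (z_c − 1.516 − 11.67 − x)×3.326
The z_c×3.326 term appears on both sides and cancels. Collect the known terms of each column as K = Σ(ρt)_known − 3.326 × (depth of known layers): K_1 = 65.004511 − 3.326×24.195 = −15.468059; K_2 = 35.32509 − 3.326×(1.516 + 11.67) = −8.531546.
Balance: K_1 = K_2 − x×(3.326 − 2.686), so x = (K_2 − K_1)/(3.326 − 2.686) = 6.93651/0.64 = 10.8 km.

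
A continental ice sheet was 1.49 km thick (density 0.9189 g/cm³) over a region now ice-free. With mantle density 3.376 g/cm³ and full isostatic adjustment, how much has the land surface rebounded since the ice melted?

Removing the load lets mantle flow back in; uplift u satisfies ρ_ice t = ρ_m u.
u = t ρ_ice/ρ_m = 1.49 km × 0.9189/3.376 = 0.406 km.

0.406 km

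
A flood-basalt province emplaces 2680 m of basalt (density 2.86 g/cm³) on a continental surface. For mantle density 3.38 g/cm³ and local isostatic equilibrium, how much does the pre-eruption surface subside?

Subaerial loading: s = t ρ_load / ρ_m.
s = 2680 m × 2.86/3.38 = 2270 m.

2270 m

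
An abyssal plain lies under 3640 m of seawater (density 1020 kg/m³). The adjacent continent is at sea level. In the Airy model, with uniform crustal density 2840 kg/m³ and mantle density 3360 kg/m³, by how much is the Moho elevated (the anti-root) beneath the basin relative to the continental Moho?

Equating mass per unit area of the two columns: replacing crust with seawater at the top is compensated by replacing crust with mantle at the base: d (ρ_c − ρ_w) = a (ρ_m − ρ_c).
a = d (ρ_c − ρ_w)/(ρ_m − ρ_c) = 3640 m × 1820/520 = 12700 m.

12700 m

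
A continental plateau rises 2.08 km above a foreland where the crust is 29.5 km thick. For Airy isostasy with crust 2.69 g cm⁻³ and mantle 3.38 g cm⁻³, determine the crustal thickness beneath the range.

Root depth r = h ρ_c / (ρ_m − ρ_c) = 2.08 km × 2.69 / 0.69 = 8.109 km.
Total thickness = T + h + r = 29.5 km + 2.08 km + 8.109 km = 39.7 km.

39.7 km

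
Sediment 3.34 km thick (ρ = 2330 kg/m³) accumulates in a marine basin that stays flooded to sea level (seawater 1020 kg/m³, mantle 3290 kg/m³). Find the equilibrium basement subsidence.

Submarine loading: the sediment displaces seawater, and the subsidence is in turn flooded, so s (ρ_m − ρ_w) = t (ρ_sed − ρ_w).
s = 3.34 km × (2330 − 1020) / (3290 − 1020) = 1.93 km.

1.93 km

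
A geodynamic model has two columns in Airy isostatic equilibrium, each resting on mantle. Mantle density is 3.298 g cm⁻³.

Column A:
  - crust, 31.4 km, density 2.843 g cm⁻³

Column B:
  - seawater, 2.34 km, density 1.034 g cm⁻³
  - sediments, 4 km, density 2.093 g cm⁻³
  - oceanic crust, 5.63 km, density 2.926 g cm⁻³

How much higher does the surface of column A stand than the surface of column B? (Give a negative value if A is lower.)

For any compensation level in the mantle, the mantle terms cancel and isostasy reduces to e = (Σt_A − Σt_B) − (Σ(ρt)_A − Σ(ρt)_B) / ρ_m.
Σt_A = 31.4 km; Σt_B = 11.97 km; Σ(ρt)_A = 89.2702; Σ(ρt)_B = 27.26494 (in km·g cm⁻³).
e = (31.4 − 11.97) − (89.2702 − 27.26494) / 3.298 = 0.629 km.

0.629 km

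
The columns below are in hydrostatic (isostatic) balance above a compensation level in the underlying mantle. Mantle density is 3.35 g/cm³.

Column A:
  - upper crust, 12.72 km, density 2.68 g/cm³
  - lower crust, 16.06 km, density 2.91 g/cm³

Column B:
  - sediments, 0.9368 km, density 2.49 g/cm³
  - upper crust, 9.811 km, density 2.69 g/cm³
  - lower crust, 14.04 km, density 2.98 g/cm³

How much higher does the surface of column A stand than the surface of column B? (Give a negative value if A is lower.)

For any compensation level in the mantle, the mantle terms cancel and isostasy reduces to e = (Σt_A − Σt_B) − (Σ(ρt)_A − Σ(ρt)_B) / ρ_m.
Σt_A = 28.78 km; Σt_B = 24.7878 km; Σ(ρt)_A = 80.8242; Σ(ρt)_B = 70.563422 (in km·g/cm³).
e = (28.78 − 24.7878) − (80.8242 − 70.563422) / 3.35 = 0.929 km.

0.929 km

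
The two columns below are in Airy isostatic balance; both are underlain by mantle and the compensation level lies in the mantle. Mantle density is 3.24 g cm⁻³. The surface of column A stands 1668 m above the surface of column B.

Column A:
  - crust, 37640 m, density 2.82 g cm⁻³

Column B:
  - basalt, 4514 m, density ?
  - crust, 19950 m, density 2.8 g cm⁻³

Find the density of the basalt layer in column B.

2.88 g cm⁻³

Take the compensation level at the base of the deeper column (depth z_c below the surface of column A) and equate Σ ρ_i t_i down to z_c; mantle fills any gap and the z_c terms cancel.
Column A: 37640×2.82 + (z_c − 37640)×3.24
Column B: 1668×0 + 4514×ρ + 19950×2.8 + (z_c − 1668 − 24464)×3.24
The z_c×3.24 term appears on both sides and cancels. Collect the known terms of each column as K = Σ(ρt)_known − 3.24 × (depth of known layers): K_A = 106144.8 − 3.24×37640 = −15808.8; K_B = 55860 − 3.24×(1668 + 24464) = −28807.68.
Balance: K_A = K_B + 4514×ρ, so ρ = (K_A − K_B)/4514 = 12998.9/4514 = 2.88 g cm⁻³.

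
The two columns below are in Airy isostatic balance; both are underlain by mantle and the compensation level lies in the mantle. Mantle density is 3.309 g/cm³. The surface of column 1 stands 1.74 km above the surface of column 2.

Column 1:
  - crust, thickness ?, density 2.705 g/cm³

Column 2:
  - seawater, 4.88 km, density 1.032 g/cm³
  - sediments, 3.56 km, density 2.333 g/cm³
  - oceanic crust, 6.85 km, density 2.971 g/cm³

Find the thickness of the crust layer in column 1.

Take the compensation level at the base of the deeper column (depth z_c below the surface of column 1) and equate Σ ρ_i t_i down to z_c; mantle fills any gap and the z_c terms cancel.
Column 1: x×2.705 + (z_c − 0 − x)×3.309
Column 2: 1.74×0 + 4.88×1.032 + 3.56×2.333 + 6.85×2.971 + (z_c − 1.74 − 15.29)×3.309
The z_c×3.309 term appears on both sides and cancels. Collect the known terms of each column as K = Σ(ρt)_known − 3.309 × (depth of known layers): K_1 = 0 − 3.309×0 = 0; K_2 = 33.69299 − 3.309×(1.74 + 15.29) = −22.65928.
Balance: K_1 − x×(3.309 − 2.705) = K_2, so x = (K_1 − K_2)/(3.309 − 2.705) = 22.6593/0.604 = 37.5 km.

37.5 km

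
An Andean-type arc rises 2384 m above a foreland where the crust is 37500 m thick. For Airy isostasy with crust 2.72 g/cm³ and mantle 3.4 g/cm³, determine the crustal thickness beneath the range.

Root depth r = h ρ_c / (ρ_m − ρ_c) = 2384 m × 2.72 / 0.68 = 9536 m.
Total thickness = T + h + r = 37500 m + 2384 m + 9536 m = 49400 m.

49400 m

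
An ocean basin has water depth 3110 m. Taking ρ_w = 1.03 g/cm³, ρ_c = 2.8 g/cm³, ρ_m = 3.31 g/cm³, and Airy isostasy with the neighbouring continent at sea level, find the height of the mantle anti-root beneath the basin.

For local isostatic compensation: replacing crust with seawater at the top is compensated by replacing crust with mantle at the base: d (ρ_c − ρ_w) = a (ρ_m − ρ_c).
a = d (ρ_c − ρ_w)/(ρ_m − ρ_c) = 3110 m × 1.77/0.51 = 10800 m.

10800 m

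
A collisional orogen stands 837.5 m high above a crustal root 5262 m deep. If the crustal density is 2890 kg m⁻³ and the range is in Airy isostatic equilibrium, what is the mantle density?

Airy balance: ρ_c h = (ρ_m − ρ_c) r → ρ_m = ρ_c (1 + h/r).
ρ_m = 2890 × (1 + 837.5 m/5262 m) = 3350 kg m⁻³.

3350 kg m⁻³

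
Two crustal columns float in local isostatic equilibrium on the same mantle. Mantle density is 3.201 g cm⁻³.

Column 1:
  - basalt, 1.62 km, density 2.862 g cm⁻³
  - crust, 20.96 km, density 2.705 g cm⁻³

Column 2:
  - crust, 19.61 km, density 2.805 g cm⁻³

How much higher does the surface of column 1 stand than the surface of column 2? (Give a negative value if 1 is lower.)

For any compensation level in the mantle, the mantle terms cancel and isostasy reduces to e = (Σt_1 − Σt_2) − (Σ(ρt)_1 − Σ(ρt)_2) / ρ_m.
Σt_1 = 22.58 km; Σt_2 = 19.61 km; Σ(ρt)_1 = 61.33324; Σ(ρt)_2 = 55.00605 (in km·g cm⁻³).
e = (22.58 − 19.61) − (61.33324 − 55.00605) / 3.201 = 0.993 km.

0.993 km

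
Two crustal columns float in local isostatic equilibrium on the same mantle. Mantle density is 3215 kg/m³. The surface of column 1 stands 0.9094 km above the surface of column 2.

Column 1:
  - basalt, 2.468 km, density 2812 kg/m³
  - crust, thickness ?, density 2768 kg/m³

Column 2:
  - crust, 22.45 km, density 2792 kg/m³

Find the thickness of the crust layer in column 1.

Take the compensation level at the base of the deeper column (depth z_c below the surface of column 1) and equate Σ ρ_i t_i down to z_c; mantle fills any gap and the z_c terms cancel.
Column 1: 2.468×2812 + x×2768 + (z_c − 2.468 − x)×3215
Column 2: 0.9094×0 + 22.45×2792 + (z_c − 0.9094 − 22.45)×3215
The z_c×3215 term appears on both sides and cancels. Collect the known terms of each column as K = Σ(ρt)_known − 3215 × (depth of known layers): K_1 = 6940.016 − 3215×2.468 = −994.604; K_2 = 62680.4 − 3215×(0.9094 + 22.45) = −12420.071.
Balance: K_1 − x×(3215 − 2768) = K_2, so x = (K_1 − K_2)/(3215 − 2768) = 11425.5/447 = 25.6 km.

25.6 km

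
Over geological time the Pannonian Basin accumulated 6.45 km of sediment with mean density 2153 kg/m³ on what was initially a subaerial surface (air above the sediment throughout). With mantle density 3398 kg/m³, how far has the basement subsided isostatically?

4.09 km

Subaerial load: s = t ρ_sed / ρ_m = 6.45 km × 2153/3398 = 4.09 km.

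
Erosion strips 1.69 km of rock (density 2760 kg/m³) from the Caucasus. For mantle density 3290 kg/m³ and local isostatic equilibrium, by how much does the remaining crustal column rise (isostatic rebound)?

1.42 km

Unloading: uplift u = e ρ_c/ρ_m = 1.69 km × 2760/3290 = 1.42 km.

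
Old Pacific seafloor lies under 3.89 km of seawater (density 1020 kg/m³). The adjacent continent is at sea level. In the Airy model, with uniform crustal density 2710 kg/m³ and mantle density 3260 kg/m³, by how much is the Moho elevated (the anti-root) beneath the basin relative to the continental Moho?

12 km

Equating mass per unit area of the two columns: replacing crust with seawater at the top is compensated by replacing crust with mantle at the base: d (ρ_c − ρ_w) = a (ρ_m − ρ_c).
a = d (ρ_c − ρ_w)/(ρ_m − ρ_c) = 3.89 km × 1690/550 = 12 km.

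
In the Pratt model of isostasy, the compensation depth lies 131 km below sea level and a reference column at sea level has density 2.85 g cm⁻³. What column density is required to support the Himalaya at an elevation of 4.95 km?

Pratt balance: ρ_ref D = ρ (D + h).
ρ = ρ_ref D/(D + h) = 2.85 × 131 km/(131 km + 4.95 km) = 2.75 g cm⁻³.

2.75 g cm⁻³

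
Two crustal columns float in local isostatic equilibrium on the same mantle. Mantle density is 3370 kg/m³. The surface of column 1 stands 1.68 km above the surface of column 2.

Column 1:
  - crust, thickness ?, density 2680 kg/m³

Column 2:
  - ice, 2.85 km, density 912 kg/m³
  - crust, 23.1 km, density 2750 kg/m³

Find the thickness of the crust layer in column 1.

39.1 km

Take the compensation level at the base of the deeper column (depth z_c below the surface of column 1) and equate Σ ρ_i t_i down to z_c; mantle fills any gap and the z_c terms cancel.
Column 1: x×2680 + (z_c − 0 − x)×3370
Column 2: 1.68×0 + 2.85×912 + 23.1×2750 + (z_c − 1.68 − 25.95)×3370
The z_c×3370 term appears on both sides and cancels. Collect the known terms of each column as K = Σ(ρt)_known − 3370 × (depth of known layers): K_1 = 0 − 3370×0 = 0; K_2 = 66124.2 − 3370×(1.68 + 25.95) = −26988.9.
Balance: K_1 − x×(3370 − 2680) = K_2, so x = (K_1 − K_2)/(3370 − 2680) = 26988.9/690 = 39.1 km.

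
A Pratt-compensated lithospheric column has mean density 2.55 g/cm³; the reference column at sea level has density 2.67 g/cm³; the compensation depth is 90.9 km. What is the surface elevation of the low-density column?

ρ_ref D = ρ (D + h) → h = D (ρ_ref − ρ)/ρ.
h = 90.9 km × (2.67 − 2.55)/2.55 = 4.28 km.

4.28 km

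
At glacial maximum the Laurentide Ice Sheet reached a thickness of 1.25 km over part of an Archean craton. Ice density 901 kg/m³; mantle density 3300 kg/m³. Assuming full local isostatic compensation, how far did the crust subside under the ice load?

0.341 km

In Airy isostatic equilibrium: the ice load ρ_ice t is balanced by mantle displaced below, ρ_m s.
s = t ρ_ice / ρ_m = 1.25 km × 901/3300 = 0.341 km.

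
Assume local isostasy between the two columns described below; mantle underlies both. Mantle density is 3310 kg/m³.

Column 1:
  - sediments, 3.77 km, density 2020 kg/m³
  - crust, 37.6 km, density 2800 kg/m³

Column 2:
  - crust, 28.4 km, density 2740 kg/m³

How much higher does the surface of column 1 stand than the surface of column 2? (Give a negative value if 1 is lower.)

For any compensation level in the mantle, the mantle terms cancel and isostasy reduces to e = (Σt_1 − Σt_2) − (Σ(ρt)_1 − Σ(ρt)_2) / ρ_m.
Σt_1 = 41.37 km; Σt_2 = 28.4 km; Σ(ρt)_1 = 112895.4; Σ(ρt)_2 = 77816 (in km·kg/m³).
e = (41.37 − 28.4) − (112895.4 − 77816) / 3310 = 2.37 km.

2.37 km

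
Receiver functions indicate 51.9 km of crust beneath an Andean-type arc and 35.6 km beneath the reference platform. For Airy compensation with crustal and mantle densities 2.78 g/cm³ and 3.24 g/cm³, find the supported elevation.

Excess crust Δ = 51.9 km − 35.6 km = 16.3 km, split between elevation h and root r with h + r = Δ.
Airy balance ρ_c h = (ρ_m − ρ_c) r gives r = h ρ_c/(ρ_m − ρ_c), so h (1 + ρ_c/(ρ_m − ρ_c)) = Δ, i.e. h = Δ (ρ_m − ρ_c)/ρ_m.
h = 16.3 km × 0.46/3.24 = 2.31 km.

2.31 km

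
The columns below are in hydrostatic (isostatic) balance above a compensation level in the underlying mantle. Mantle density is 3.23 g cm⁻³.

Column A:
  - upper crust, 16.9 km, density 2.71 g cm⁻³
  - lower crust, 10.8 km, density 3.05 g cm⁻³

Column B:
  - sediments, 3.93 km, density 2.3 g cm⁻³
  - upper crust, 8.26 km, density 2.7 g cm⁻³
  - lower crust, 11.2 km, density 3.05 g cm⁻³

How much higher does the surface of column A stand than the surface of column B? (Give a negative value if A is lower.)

0.212 km

For any compensation level in the mantle, the mantle terms cancel and isostasy reduces to e = (Σt_A − Σt_B) − (Σ(ρt)_A − Σ(ρt)_B) / ρ_m.
Σt_A = 27.7 km; Σt_B = 23.39 km; Σ(ρt)_A = 78.739; Σ(ρt)_B = 65.501 (in km·g cm⁻³).
e = (27.7 − 23.39) − (78.739 − 65.501) / 3.23 = 0.212 km.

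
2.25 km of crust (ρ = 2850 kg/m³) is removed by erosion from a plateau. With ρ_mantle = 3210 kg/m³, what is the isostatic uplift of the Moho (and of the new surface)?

Unloading: uplift u = e ρ_c/ρ_m = 2.25 km × 2850/3210 = 2 km.

2 km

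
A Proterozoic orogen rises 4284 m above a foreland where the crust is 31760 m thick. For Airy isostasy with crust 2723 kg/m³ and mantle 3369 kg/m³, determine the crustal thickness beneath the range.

Root depth r = h ρ_c / (ρ_m − ρ_c) = 4284 m × 2723 / 646 = 18060 m.
Total thickness = T + h + r = 31760 m + 4284 m + 18060 m = 54100 m.

54100 m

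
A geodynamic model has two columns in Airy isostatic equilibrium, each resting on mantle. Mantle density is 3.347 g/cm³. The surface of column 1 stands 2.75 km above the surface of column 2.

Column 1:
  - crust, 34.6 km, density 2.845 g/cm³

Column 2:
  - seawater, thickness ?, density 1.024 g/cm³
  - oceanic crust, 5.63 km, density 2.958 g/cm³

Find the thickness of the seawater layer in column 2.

2.57 km

Take the compensation level at the base of the deeper column (depth z_c below the surface of column 1) and equate Σ ρ_i t_i down to z_c; mantle fills any gap and the z_c terms cancel.
Column 1: 34.6×2.845 + (z_c − 34.6)×3.347
Column 2: 2.75×0 + x×1.024 + 5.63×2.958 + (z_c − 2.75 − 5.63 − x)×3.347
The z_c×3.347 term appears on both sides and cancels. Collect the known terms of each column as K = Σ(ρt)_known − 3.347 × (depth of known layers): K_1 = 98.437 − 3.347×34.6 = −17.3692; K_2 = 16.65354 − 3.347×(2.75 + 5.63) = −11.39432.
Balance: K_1 = K_2 − x×(3.347 − 1.024), so x = (K_2 − K_1)/(3.347 − 1.024) = 5.97488/2.323 = 2.57 km.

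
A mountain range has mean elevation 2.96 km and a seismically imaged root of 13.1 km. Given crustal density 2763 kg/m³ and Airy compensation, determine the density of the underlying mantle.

Airy balance: ρ_c h = (ρ_m − ρ_c) r → ρ_m = ρ_c (1 + h/r).
ρ_m = 2763 × (1 + 2.96 km/13.1 km) = 3390 kg/m³.

3390 kg/m³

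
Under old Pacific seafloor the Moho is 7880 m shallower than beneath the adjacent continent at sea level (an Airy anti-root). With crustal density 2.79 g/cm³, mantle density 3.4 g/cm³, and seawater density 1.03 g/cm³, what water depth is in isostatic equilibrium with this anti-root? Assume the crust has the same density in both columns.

2730 m

Replacing a thickness d of crust by seawater at the top must be balanced by replacing crust with mantle at the base: d (ρ_c − ρ_w) = a (ρ_m − ρ_c).
d = a (ρ_m − ρ_c)/(ρ_c − ρ_w) = 7880 m × 0.61/1.76 = 2730 m.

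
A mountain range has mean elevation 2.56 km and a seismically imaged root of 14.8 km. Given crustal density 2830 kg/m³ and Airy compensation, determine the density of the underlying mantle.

Airy balance: ρ_c h = (ρ_m − ρ_c) r → ρ_m = ρ_c (1 + h/r).
ρ_m = 2830 × (1 + 2.56 km/14.8 km) = 3320 kg/m³.

3320 kg/m³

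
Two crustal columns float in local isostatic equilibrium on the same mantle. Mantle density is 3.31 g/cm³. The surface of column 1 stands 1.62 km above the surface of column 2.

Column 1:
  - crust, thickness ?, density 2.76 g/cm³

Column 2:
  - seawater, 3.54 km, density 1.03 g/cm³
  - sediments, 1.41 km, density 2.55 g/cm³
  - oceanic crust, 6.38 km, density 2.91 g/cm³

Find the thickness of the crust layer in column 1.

31 km

Take the compensation level at the base of the deeper column (depth z_c below the surface of column 1) and equate Σ ρ_i t_i down to z_c; mantle fills any gap and the z_c terms cancel.
Column 1: x×2.76 + (z_c − 0 − x)×3.31
Column 2: 1.62×0 + 3.54×1.03 + 1.41×2.55 + 6.38×2.91 + (z_c − 1.62 − 11.33)×3.31
The z_c×3.31 term appears on both sides and cancels. Collect the known terms of each column as K = Σ(ρt)_known − 3.31 × (depth of known layers): K_1 = 0 − 3.31×0 = 0; K_2 = 25.8075 − 3.31×(1.62 + 11.33) = −17.057.
Balance: K_1 − x×(3.31 − 2.76) = K_2, so x = (K_1 − K_2)/(3.31 − 2.76) = 17.057/0.55 = 31 km.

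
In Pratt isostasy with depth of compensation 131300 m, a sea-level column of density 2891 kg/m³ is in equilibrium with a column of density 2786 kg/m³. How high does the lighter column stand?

ρ_ref D = ρ (D + h) → h = D (ρ_ref − ρ)/ρ.
h = 131300 m × (2891 − 2786)/2786 = 4950 m.

4950 m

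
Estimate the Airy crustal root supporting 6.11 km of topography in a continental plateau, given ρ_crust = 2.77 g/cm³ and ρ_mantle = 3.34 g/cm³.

Equating mass per unit area of the two columns: the weight of the topography is balanced by the buoyancy of the root, ρ_c h = (ρ_m − ρ_c) r.
r = h · ρ_c / (ρ_m − ρ_c) = 6.11 km × 2.77 / (3.34 − 2.77) = 29.7 km.

29.7 km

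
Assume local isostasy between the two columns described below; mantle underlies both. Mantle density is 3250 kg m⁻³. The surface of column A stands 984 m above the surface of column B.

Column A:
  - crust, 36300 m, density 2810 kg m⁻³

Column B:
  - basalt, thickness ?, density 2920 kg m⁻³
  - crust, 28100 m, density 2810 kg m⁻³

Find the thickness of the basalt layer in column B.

Take the compensation level at the base of the deeper column (depth z_c below the surface of column A) and equate Σ ρ_i t_i down to z_c; mantle fills any gap and the z_c terms cancel.
Column A: 36300×2810 + (z_c − 36300)×3250
Column B: 984×0 + x×2920 + 28100×2810 + (z_c − 984 − 28100 − x)×3250
The z_c×3250 term appears on both sides and cancels. Collect the known terms of each column as K = Σ(ρt)_known − 3250 × (depth of known layers): K_A = 102003000 − 3250×36300 = −15972000; K_B = 78961000 − 3250×(984 + 28100) = −15562000.
Balance: K_A = K_B − x×(3250 − 2920), so x = (K_B − K_A)/(3250 − 2920) = 410000/330 = 1240 m.

1240 m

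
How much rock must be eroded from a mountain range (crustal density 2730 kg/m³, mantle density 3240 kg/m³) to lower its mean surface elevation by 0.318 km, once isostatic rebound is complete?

Net drop Δ = e − u = e − e ρ_c/ρ_m = e (ρ_m − ρ_c)/ρ_m.
e = Δ ρ_m/(ρ_m − ρ_c) = 0.318 km × 3240/510 = 2.02 km.

2.02 km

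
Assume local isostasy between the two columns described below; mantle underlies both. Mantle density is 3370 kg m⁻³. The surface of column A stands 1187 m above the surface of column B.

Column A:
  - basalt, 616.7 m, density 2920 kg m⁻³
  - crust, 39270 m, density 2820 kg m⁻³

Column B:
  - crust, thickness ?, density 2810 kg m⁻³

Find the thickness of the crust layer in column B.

31900 m

Take the compensation level at the base of the deeper column (depth z_c below the surface of column A) and equate Σ ρ_i t_i down to z_c; mantle fills any gap and the z_c terms cancel.
Column A: 616.7×2920 + 39270×2820 + (z_c − 39886.7)×3370
Column B: 1187×0 + x×2810 + (z_c − 1187 − 0 − x)×3370
The z_c×3370 term appears on both sides and cancels. Collect the known terms of each column as K = Σ(ρt)_known − 3370 × (depth of known layers): K_A = 112542164 − 3370×39886.7 = −21876015; K_B = 0 − 3370×(1187 + 0) = −4000190.
Balance: K_A = K_B − x×(3370 − 2810), so x = (K_B − K_A)/(3370 − 2810) = 17875800/560 = 31900 m.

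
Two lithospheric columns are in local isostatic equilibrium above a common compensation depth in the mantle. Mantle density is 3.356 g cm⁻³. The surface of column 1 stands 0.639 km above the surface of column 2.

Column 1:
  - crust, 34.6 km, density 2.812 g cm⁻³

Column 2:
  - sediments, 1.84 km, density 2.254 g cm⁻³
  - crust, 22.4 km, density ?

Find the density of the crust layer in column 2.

2.7 g cm⁻³

Take the compensation level at the base of the deeper column (depth z_c below the surface of column 1) and equate Σ ρ_i t_i down to z_c; mantle fills any gap and the z_c terms cancel.
Column 1: 34.6×2.812 + (z_c − 34.6)×3.356
Column 2: 0.639×0 + 1.84×2.254 + 22.4×ρ + (z_c − 0.639 − 24.24)×3.356
The z_c×3.356 term appears on both sides and cancels. Collect the known terms of each column as K = Σ(ρt)_known − 3.356 × (depth of known layers): K_1 = 97.2952 − 3.356×34.6 = −18.8224; K_2 = 4.14736 − 3.356×(0.639 + 24.24) = −79.346564.
Balance: K_1 = K_2 + 22.4×ρ, so ρ = (K_1 − K_2)/22.4 = 60.5242/22.4 = 2.7 g cm⁻³.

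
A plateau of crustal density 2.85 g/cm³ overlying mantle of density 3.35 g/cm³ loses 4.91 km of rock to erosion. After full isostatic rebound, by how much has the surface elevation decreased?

0.733 km

Rebound u = e ρ_c/ρ_m = 4.91 km × 2.85/3.35 = 4.177 km.
Net surface drop = e − u = 4.91 km − 4.177 km = e (ρ_m − ρ_c)/ρ_m = 0.733 km.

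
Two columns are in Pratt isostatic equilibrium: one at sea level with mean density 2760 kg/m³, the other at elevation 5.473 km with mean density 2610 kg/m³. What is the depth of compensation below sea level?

ρ_ref D = ρ (D + h) → D (ρ_ref − ρ) = ρ h.
D = ρ h/(ρ_ref − ρ) = 2610 × 5.473 km/(2760 − 2610) = 95.2 km.

95.2 km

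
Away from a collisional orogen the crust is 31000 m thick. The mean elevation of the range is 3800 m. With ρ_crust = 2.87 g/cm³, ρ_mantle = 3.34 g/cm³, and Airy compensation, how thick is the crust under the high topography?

58000 m

Root depth r = h ρ_c / (ρ_m − ρ_c) = 3800 m × 2.87 / 0.47 = 23200 m.
Total thickness = T + h + r = 31000 m + 3800 m + 23200 m = 58000 m.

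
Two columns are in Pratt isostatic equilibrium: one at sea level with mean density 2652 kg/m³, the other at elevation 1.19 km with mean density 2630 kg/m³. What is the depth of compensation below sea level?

142 km

ρ_ref D = ρ (D + h) → D (ρ_ref − ρ) = ρ h.
D = ρ h/(ρ_ref − ρ) = 2630 × 1.19 km/(2652 − 2630) = 142 km.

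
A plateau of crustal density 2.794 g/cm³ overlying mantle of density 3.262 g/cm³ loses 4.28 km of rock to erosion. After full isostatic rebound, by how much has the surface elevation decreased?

0.614 km

Rebound u = e ρ_c/ρ_m = 4.28 km × 2.794/3.262 = 3.666 km.
Net surface drop = e − u = 4.28 km − 3.666 km = e (ρ_m − ρ_c)/ρ_m = 0.614 km.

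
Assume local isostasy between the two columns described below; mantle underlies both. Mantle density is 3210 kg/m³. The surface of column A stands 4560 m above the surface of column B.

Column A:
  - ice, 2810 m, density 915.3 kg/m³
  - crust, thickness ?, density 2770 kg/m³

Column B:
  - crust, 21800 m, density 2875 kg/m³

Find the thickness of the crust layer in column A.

Take the compensation level at the base of the deeper column (depth z_c below the surface of column A) and equate Σ ρ_i t_i down to z_c; mantle fills any gap and the z_c terms cancel.
Column A: 2810×915.3 + x×2770 + (z_c − 2810 − x)×3210
Column B: 4560×0 + 21800×2875 + (z_c − 4560 − 21800)×3210
The z_c×3210 term appears on both sides and cancels. Collect the known terms of each column as K = Σ(ρt)_known − 3210 × (depth of known layers): K_A = 2571993 − 3210×2810 = −6448107; K_B = 62675000 − 3210×(4560 + 21800) = −21940600.
Balance: K_A − x×(3210 − 2770) = K_B, so x = (K_A − K_B)/(3210 − 2770) = 15492500/440 = 35200 m.

35200 m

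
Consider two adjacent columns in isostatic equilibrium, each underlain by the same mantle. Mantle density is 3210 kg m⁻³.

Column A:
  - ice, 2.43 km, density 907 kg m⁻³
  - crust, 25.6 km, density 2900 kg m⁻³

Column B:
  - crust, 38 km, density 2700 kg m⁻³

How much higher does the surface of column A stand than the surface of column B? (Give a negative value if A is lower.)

For any compensation level in the mantle, the mantle terms cancel and isostasy reduces to e = (Σt_A − Σt_B) − (Σ(ρt)_A − Σ(ρt)_B) / ρ_m.
Σt_A = 28.03 km; Σt_B = 38 km; Σ(ρt)_A = 76444.01; Σ(ρt)_B = 102600 (in km·kg m⁻³).
e = (28.03 − 38) − (76444.01 − 102600) / 3210 = −1.82 km.

−1.82 km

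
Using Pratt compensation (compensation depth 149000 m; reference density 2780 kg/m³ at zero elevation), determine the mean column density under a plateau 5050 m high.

2690 kg/m³

Pratt balance: ρ_ref D = ρ (D + h).
ρ = ρ_ref D/(D + h) = 2780 × 149000 m/(149000 m + 5050 m) = 2690 kg/m³.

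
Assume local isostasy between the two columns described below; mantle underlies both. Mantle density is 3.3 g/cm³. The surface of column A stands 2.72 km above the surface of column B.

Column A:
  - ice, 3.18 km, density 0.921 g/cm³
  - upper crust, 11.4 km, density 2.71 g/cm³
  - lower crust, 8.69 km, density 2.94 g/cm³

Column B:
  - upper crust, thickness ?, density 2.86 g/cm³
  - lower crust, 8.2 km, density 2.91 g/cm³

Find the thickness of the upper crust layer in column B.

Take the compensation level at the base of the deeper column (depth z_c below the surface of column A) and equate Σ ρ_i t_i down to z_c; mantle fills any gap and the z_c terms cancel.
Column A: 3.18×0.921 + 11.4×2.71 + 8.69×2.94 + (z_c − 23.27)×3.3
Column B: 2.72×0 + x×2.86 + 8.2×2.91 + (z_c − 2.72 − 8.2 − x)×3.3
The z_c×3.3 term appears on both sides and cancels. Collect the known terms of each column as K = Σ(ρt)_known − 3.3 × (depth of known layers): K_A = 59.37138 − 3.3×23.27 = −17.41962; K_B = 23.862 − 3.3×(2.72 + 8.2) = −12.174.
Balance: K_A = K_B − x×(3.3 − 2.86), so x = (K_B − K_A)/(3.3 − 2.86) = 5.24562/0.44 = 11.9 km.

11.9 km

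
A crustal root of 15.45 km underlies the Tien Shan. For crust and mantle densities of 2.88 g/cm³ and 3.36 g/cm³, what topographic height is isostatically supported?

In Airy isostatic equilibrium: ρ_c h = (ρ_m − ρ_c) r.
h = r (ρ_m − ρ_c) / ρ_c = 15.45 km × (3.36 − 2.88) / 2.88 = 2.58 km.

2.58 km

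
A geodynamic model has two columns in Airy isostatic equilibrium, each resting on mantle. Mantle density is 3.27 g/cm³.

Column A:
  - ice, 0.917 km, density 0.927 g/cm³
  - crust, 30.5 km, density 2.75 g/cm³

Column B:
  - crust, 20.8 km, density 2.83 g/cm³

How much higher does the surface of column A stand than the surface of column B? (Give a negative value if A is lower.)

For any compensation level in the mantle, the mantle terms cancel and isostasy reduces to e = (Σt_A − Σt_B) − (Σ(ρt)_A − Σ(ρt)_B) / ρ_m.
Σt_A = 31.417 km; Σt_B = 20.8 km; Σ(ρt)_A = 84.725059; Σ(ρt)_B = 58.864 (in km·g/cm³).
e = (31.417 − 20.8) − (84.725059 − 58.864) / 3.27 = 2.71 km.

2.71 km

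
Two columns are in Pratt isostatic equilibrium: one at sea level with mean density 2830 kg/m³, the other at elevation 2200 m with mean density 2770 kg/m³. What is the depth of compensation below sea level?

ρ_ref D = ρ (D + h) → D (ρ_ref − ρ) = ρ h.
D = ρ h/(ρ_ref − ρ) = 2770 × 2200 m/(2830 − 2770) = 102000 m.

102000 m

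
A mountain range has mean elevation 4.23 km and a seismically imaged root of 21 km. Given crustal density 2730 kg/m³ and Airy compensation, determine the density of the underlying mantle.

3280 kg/m³

Airy balance: ρ_c h = (ρ_m − ρ_c) r → ρ_m = ρ_c (1 + h/r).
ρ_m = 2730 × (1 + 4.23 km/21 km) = 3280 kg/m³.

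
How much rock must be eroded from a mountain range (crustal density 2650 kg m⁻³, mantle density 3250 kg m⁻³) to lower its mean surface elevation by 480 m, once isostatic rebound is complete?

2600 m

Net drop Δ = e − u = e − e ρ_c/ρ_m = e (ρ_m − ρ_c)/ρ_m.
e = Δ ρ_m/(ρ_m − ρ_c) = 480 m × 3250/600 = 2600 m.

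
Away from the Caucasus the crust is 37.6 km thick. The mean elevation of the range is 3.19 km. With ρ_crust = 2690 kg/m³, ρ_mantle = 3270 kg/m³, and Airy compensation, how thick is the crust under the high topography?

Root depth r = h ρ_c / (ρ_m − ρ_c) = 3.19 km × 2690 / 580 = 14.79 km.
Total thickness = T + h + r = 37.6 km + 3.19 km + 14.79 km = 55.6 km.

55.6 km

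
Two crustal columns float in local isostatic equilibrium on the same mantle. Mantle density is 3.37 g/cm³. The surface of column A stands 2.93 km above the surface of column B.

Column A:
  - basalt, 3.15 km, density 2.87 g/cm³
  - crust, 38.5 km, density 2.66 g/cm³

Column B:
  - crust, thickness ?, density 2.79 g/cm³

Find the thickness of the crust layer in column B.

32.8 km

Take the compensation level at the base of the deeper column (depth z_c below the surface of column A) and equate Σ ρ_i t_i down to z_c; mantle fills any gap and the z_c terms cancel.
Column A: 3.15×2.87 + 38.5×2.66 + (z_c − 41.65)×3.37
Column B: 2.93×0 + x×2.79 + (z_c − 2.93 − 0 − x)×3.37
The z_c×3.37 term appears on both sides and cancels. Collect the known terms of each column as K = Σ(ρt)_known − 3.37 × (depth of known layers): K_A = 111.4505 − 3.37×41.65 = −28.91; K_B = 0 − 3.37×(2.93 + 0) = −9.8741.
Balance: K_A = K_B − x×(3.37 − 2.79), so x = (K_B − K_A)/(3.37 − 2.79) = 19.0359/0.58 = 32.8 km.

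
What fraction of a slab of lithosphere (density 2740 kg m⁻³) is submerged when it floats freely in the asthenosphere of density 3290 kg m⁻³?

Submerged fraction = ρ_obj/ρ_fluid = 2740/3290 = 83.3%.

83.3%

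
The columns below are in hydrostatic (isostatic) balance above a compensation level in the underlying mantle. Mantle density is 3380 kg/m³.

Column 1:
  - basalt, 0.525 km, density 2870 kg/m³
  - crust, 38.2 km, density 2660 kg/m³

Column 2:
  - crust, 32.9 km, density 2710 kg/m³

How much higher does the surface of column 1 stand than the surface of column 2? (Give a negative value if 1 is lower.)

For any compensation level in the mantle, the mantle terms cancel and isostasy reduces to e = (Σt_1 − Σt_2) − (Σ(ρt)_1 − Σ(ρt)_2) / ρ_m.
Σt_1 = 38.725 km; Σt_2 = 32.9 km; Σ(ρt)_1 = 103118.75; Σ(ρt)_2 = 89159 (in km·kg/m³).
e = (38.725 − 32.9) − (103118.75 − 89159) / 3380 = 1.69 km.

1.69 km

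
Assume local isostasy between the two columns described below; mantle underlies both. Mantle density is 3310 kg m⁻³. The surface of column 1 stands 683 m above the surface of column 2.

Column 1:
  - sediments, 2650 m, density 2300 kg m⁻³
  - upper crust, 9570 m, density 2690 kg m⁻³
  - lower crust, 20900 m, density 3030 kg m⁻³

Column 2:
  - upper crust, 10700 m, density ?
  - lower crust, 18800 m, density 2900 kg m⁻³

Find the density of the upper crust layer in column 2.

2890 kg m⁻³

Take the compensation level at the base of the deeper column (depth z_c below the surface of column 1) and equate Σ ρ_i t_i down to z_c; mantle fills any gap and the z_c terms cancel.
Column 1: 2650×2300 + 9570×2690 + 20900×3030 + (z_c − 33120)×3310
Column 2: 683×0 + 10700×ρ + 18800×2900 + (z_c − 683 − 29500)×3310
The z_c×3310 term appears on both sides and cancels. Collect the known terms of each column as K = Σ(ρt)_known − 3310 × (depth of known layers): K_1 = 95165300 − 3310×33120 = −14461900; K_2 = 54520000 − 3310×(683 + 29500) = −45385730.
Balance: K_1 = K_2 + 10700×ρ, so ρ = (K_1 − K_2)/10700 = 30923800/10700 = 2890 kg m⁻³.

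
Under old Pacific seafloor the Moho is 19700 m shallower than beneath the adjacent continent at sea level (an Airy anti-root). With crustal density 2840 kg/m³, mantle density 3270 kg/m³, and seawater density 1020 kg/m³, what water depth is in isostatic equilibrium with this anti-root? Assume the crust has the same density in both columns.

4650 m

Replacing a thickness d of crust by seawater at the top must be balanced by replacing crust with mantle at the base: d (ρ_c − ρ_w) = a (ρ_m − ρ_c).
d = a (ρ_m − ρ_c)/(ρ_c − ρ_w) = 19700 m × 430/1820 = 4650 m.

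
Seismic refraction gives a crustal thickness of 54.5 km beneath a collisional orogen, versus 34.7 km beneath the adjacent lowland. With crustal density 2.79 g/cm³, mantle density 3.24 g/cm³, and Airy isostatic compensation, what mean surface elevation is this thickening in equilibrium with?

2.75 km

Excess crust Δ = 54.5 km − 34.7 km = 19.8 km, split between elevation h and root r with h + r = Δ.
Airy balance ρ_c h = (ρ_m − ρ_c) r gives r = h ρ_c/(ρ_m − ρ_c), so h (1 + ρ_c/(ρ_m − ρ_c)) = Δ, i.e. h = Δ (ρ_m − ρ_c)/ρ_m.
h = 19.8 km × 0.45/3.24 = 2.75 km.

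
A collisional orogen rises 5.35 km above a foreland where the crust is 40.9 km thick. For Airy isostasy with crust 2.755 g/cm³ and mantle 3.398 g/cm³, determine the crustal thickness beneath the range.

69.2 km

Root depth r = h ρ_c / (ρ_m − ρ_c) = 5.35 km × 2.755 / 0.643 = 22.92 km.
Total thickness = T + h + r = 40.9 km + 5.35 km + 22.92 km = 69.2 km.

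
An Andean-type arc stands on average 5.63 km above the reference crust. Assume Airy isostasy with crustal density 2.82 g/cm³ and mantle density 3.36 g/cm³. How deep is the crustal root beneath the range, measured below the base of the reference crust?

29.4 km

By Archimedes' principle applied to the lithosphere: the weight of the topography is balanced by the buoyancy of the root, ρ_c h = (ρ_m − ρ_c) r.
r = h · ρ_c / (ρ_m − ρ_c) = 5.63 km × 2.82 / (3.36 − 2.82) = 29.4 km.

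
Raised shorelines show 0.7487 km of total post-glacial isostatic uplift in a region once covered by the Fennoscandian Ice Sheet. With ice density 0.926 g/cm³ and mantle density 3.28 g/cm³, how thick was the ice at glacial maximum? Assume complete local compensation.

2.65 km

u = t ρ_ice/ρ_m → t = u ρ_m/ρ_ice = 0.7487 km × 3.28/0.926 = 2.65 km.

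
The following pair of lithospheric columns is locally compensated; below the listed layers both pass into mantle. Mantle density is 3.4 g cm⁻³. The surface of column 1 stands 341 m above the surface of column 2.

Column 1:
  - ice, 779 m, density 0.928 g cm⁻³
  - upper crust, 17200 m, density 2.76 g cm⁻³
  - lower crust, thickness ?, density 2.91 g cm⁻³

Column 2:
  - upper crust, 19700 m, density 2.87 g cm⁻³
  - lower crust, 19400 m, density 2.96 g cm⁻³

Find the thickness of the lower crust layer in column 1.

Take the compensation level at the base of the deeper column (depth z_c below the surface of column 1) and equate Σ ρ_i t_i down to z_c; mantle fills any gap and the z_c terms cancel.
Column 1: 779×0.928 + 17200×2.76 + x×2.91 + (z_c − 17979 − x)×3.4
Column 2: 341×0 + 19700×2.87 + 19400×2.96 + (z_c − 341 − 39100)×3.4
The z_c×3.4 term appears on both sides and cancels. Collect the known terms of each column as K = Σ(ρt)_known − 3.4 × (depth of known layers): K_1 = 48194.912 − 3.4×17979 = −12933.688; K_2 = 113963 − 3.4×(341 + 39100) = −20136.4.
Balance: K_1 − x×(3.4 − 2.91) = K_2, so x = (K_1 − K_2)/(3.4 − 2.91) = 7202.71/0.49 = 14700 m.

14700 m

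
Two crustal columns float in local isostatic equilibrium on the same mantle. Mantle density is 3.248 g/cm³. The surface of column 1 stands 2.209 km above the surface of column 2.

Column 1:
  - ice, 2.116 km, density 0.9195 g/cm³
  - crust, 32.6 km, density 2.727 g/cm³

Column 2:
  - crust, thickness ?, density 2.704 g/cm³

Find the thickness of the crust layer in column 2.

Take the compensation level at the base of the deeper column (depth z_c below the surface of column 1) and equate Σ ρ_i t_i down to z_c; mantle fills any gap and the z_c terms cancel.
Column 1: 2.116×0.9195 + 32.6×2.727 + (z_c − 34.716)×3.248
Column 2: 2.209×0 + x×2.704 + (z_c − 2.209 − 0 − x)×3.248
The z_c×3.248 term appears on both sides and cancels. Collect the known terms of each column as K = Σ(ρt)_known − 3.248 × (depth of known layers): K_1 = 90.845862 − 3.248×34.716 = −21.911706; K_2 = 0 − 3.248×(2.209 + 0) = −7.174832.
Balance: K_1 = K_2 − x×(3.248 − 2.704), so x = (K_2 − K_1)/(3.248 − 2.704) = 14.7369/0.544 = 27.1 km.

27.1 km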